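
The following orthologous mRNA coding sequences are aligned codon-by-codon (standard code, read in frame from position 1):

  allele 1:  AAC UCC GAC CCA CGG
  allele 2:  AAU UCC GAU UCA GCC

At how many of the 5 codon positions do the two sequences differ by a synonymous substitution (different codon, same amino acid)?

Codon 1: AAC Asn / AAU Asn — synonymous.
Codon 2: UCC Ser / UCC Ser — identical.
Codon 3: GAC Asp / GAU Asp — synonymous.
Codon 4: CCA Pro / UCA Ser — nonsynonymous.
Codon 5: CGG Arg / GCC Ala — nonsynonymous.
Synonymous differences: 2.

2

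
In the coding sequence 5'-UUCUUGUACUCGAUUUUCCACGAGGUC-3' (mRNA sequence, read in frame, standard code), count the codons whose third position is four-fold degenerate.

Codon 1 UUC (Phe): third position 2-fold.
Codon 2 UUG (Leu): third position 2-fold.
Codon 3 UAC (Tyr): third position 2-fold.
Codon 4 UCG (Ser): third position 4-fold.
Codon 5 AUU (Ile): third position 3-fold.
Codon 6 UUC (Phe): third position 2-fold.
Codon 7 CAC (His): third position 2-fold.
Codon 8 GAG (Glu): third position 2-fold.
Codon 9 GUC (Val): third position 4-fold.
Four-fold degenerate third positions: 2.

2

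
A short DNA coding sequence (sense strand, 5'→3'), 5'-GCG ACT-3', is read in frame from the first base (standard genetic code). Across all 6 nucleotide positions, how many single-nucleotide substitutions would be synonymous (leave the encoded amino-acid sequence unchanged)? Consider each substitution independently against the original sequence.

Codon 1 (GCG, Ala): 3 synonymous substitutions.
Codon 2 (ACT, Thr): 3 synonymous substitutions.
Total: 3 + 3 = 6.

6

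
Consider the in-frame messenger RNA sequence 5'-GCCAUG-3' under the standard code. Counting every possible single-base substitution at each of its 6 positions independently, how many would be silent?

Codon 1 (GCC, Ala): 3 synonymous substitutions.
Codon 2 (AUG, Met): 0 synonymous substitutions.
Total: 3 + 0 = 3.

3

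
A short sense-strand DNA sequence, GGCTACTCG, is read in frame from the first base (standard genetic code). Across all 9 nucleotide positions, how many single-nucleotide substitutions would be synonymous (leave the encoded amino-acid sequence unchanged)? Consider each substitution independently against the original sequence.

7

Codon 1 (GGC, Gly): 3 synonymous substitutions.
Codon 2 (TAC, Tyr): 1 synonymous substitution.
Codon 3 (TCG, Ser): 3 synonymous substitutions.
Total: 3 + 1 + 3 = 7.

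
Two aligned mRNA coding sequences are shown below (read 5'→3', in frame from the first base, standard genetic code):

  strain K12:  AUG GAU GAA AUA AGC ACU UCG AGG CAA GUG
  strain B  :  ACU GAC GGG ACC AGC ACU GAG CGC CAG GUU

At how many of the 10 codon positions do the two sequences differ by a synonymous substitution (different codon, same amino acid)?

4

Codon 1: AUG Met / ACU Thr — nonsynonymous.
Codon 2: GAU Asp / GAC Asp — synonymous.
Codon 3: GAA Glu / GGG Gly — nonsynonymous.
Codon 4: AUA Ile / ACC Thr — nonsynonymous.
Codon 5: AGC Ser / AGC Ser — identical.
Codon 6: ACU Thr / ACU Thr — identical.
Codon 7: UCG Ser / GAG Glu — nonsynonymous.
Codon 8: AGG Arg / CGC Arg — synonymous.
Codon 9: CAA Gln / CAG Gln — synonymous.
Codon 10: GUG Val / GUU Val — synonymous.
Synonymous differences: 4.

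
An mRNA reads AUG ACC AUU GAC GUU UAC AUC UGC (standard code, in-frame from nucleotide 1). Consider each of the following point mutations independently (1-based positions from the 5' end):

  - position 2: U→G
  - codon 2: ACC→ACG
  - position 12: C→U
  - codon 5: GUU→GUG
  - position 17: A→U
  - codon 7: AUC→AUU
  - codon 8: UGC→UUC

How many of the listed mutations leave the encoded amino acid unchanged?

Codon 1: AUG (Met) → AGG (Arg) — missense.
Codon 2: ACC (Thr) → ACG (Thr) — synonymous.
Codon 4: GAC (Asp) → GAU (Asp) — synonymous.
Codon 5: GUU (Val) → GUG (Val) — synonymous.
Codon 6: UAC (Tyr) → UUC (Phe) — missense.
Codon 7: AUC (Ile) → AUU (Ile) — synonymous.
Codon 8: UGC (Cys) → UUC (Phe) — missense.
Synonymous: 4 of 7.

4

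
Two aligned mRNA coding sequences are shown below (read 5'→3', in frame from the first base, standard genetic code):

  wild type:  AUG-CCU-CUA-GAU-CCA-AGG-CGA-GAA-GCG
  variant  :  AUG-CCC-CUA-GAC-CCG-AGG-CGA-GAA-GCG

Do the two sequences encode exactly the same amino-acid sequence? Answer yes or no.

Codon 1: AUG Met / AUG Met — identical.
Codon 2: CCU Pro / CCC Pro — synonymous.
Codon 3: CUA Leu / CUA Leu — identical.
Codon 4: GAU Asp / GAC Asp — synonymous.
Codon 5: CCA Pro / CCG Pro — synonymous.
Codon 6: AGG Arg / AGG Arg — identical.
Codon 7: CGA Arg / CGA Arg — identical.
Codon 8: GAA Glu / GAA Glu — identical.
Codon 9: GCG Ala / GCG Ala — identical.
Nonsynonymous differences: 0 → same protein.

yes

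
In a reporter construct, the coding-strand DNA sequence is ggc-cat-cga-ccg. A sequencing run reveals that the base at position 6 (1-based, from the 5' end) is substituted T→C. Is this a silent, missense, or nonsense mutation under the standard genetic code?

Position 6 falls in codon 2: CAT → His.
After the substitution the codon is CAC → His.
Both encode His, so the change is synonymous.

silent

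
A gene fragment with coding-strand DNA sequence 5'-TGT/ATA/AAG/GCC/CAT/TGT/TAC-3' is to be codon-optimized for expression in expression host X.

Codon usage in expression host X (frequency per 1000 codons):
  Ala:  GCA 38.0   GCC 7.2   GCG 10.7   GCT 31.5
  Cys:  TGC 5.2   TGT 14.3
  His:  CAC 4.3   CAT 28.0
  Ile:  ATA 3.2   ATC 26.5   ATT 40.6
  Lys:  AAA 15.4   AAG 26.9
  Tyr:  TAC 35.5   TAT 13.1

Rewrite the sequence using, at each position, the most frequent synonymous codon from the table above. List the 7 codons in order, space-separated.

Codon 1 (Cys): best is TGT at 14.3.
Codon 2 (Ile): best is ATT at 40.6.
Codon 3 (Lys): best is AAG at 26.9.
Codon 4 (Ala): best is GCA at 38.0.
Codon 5 (His): best is CAT at 28.0.
Codon 6 (Cys): best is TGT at 14.3.
Codon 7 (Tyr): best is TAC at 35.5.

TGT ATT AAG GCA CAT TGT TAC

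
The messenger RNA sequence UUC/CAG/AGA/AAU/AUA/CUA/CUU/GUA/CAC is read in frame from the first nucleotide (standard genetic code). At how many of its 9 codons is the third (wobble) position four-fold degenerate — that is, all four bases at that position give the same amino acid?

3

Codon 1 UUC (Phe): third position 2-fold.
Codon 2 CAG (Gln): third position 2-fold.
Codon 3 AGA (Arg): third position 2-fold.
Codon 4 AAU (Asn): third position 2-fold.
Codon 5 AUA (Ile): third position 3-fold.
Codon 6 CUA (Leu): third position 4-fold.
Codon 7 CUU (Leu): third position 4-fold.
Codon 8 GUA (Val): third position 4-fold.
Codon 9 CAC (His): third position 2-fold.
Four-fold degenerate third positions: 3.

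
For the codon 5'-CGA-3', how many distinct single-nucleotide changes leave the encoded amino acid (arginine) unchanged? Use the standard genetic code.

Position 1: AGA → 1 synonymous.
Position 2: none → 0 synonymous.
Position 3: CGU, CGC, CGG → 3 synonymous.
Total: 1 + 0 + 3 = 4.

4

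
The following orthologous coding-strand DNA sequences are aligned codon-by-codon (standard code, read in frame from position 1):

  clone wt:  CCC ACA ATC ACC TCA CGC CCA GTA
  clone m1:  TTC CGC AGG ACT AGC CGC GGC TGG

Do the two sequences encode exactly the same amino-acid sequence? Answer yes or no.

Codon 1: CCC Pro / TTC Phe — nonsynonymous.
Codon 2: ACA Thr / CGC Arg — nonsynonymous.
Codon 3: ATC Ile / AGG Arg — nonsynonymous.
Codon 4: ACC Thr / ACT Thr — synonymous.
Codon 5: TCA Ser / AGC Ser — synonymous.
Codon 6: CGC Arg / CGC Arg — identical.
Codon 7: CCA Pro / GGC Gly — nonsynonymous.
Codon 8: GTA Val / TGG Trp — nonsynonymous.
Nonsynonymous differences: 5 → different protein.

no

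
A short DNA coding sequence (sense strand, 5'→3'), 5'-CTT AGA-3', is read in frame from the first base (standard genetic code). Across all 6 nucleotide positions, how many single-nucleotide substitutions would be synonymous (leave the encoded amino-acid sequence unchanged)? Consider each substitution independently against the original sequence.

Codon 1 (CTT, Leu): 3 synonymous substitutions.
Codon 2 (AGA, Arg): 2 synonymous substitutions.
Total: 3 + 2 = 5.

5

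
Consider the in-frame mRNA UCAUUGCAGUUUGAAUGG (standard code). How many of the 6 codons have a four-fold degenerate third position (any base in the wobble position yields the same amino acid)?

Codon 1 UCA (Ser): third position 4-fold.
Codon 2 UUG (Leu): third position 2-fold.
Codon 3 CAG (Gln): third position 2-fold.
Codon 4 UUU (Phe): third position 2-fold.
Codon 5 GAA (Glu): third position 2-fold.
Codon 6 UGG (Trp): third position 1-fold.
Four-fold degenerate third positions: 1.

1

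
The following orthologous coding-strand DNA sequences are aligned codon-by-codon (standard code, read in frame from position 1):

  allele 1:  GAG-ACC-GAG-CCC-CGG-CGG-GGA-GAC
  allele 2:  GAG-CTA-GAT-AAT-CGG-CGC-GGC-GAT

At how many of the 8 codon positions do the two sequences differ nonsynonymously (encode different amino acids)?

3

Codon 1: GAG Glu / GAG Glu — identical.
Codon 2: ACC Thr / CTA Leu — nonsynonymous.
Codon 3: GAG Glu / GAT Asp — nonsynonymous.
Codon 4: CCC Pro / AAT Asn — nonsynonymous.
Codon 5: CGG Arg / CGG Arg — identical.
Codon 6: CGG Arg / CGC Arg — synonymous.
Codon 7: GGA Gly / GGC Gly — synonymous.
Codon 8: GAC Asp / GAT Asp — synonymous.
Nonsynonymous differences: 3.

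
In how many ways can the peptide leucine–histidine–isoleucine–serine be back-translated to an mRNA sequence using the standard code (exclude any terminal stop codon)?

216

Leu: 6 codons.
His: 2 codons.
Ile: 3 codons.
Ser: 6 codons.
6 × 2 × 3 × 6 = 216.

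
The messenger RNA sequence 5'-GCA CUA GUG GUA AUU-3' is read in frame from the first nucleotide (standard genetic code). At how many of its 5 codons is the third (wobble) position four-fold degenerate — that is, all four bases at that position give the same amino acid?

Codon 1 GCA (Ala): third position 4-fold.
Codon 2 CUA (Leu): third position 4-fold.
Codon 3 GUG (Val): third position 4-fold.
Codon 4 GUA (Val): third position 4-fold.
Codon 5 AUU (Ile): third position 3-fold.
Four-fold degenerate third positions: 4.

4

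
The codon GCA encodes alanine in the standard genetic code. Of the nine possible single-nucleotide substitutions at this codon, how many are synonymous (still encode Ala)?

Position 1: none → 0 synonymous.
Position 2: none → 0 synonymous.
Position 3: GCU, GCC, GCG → 3 synonymous.
Total: 0 + 0 + 3 = 3.

3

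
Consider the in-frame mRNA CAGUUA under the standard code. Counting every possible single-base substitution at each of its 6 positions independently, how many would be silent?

3

Codon 1 (CAG, Gln): 1 synonymous substitution.
Codon 2 (UUA, Leu): 2 synonymous substitutions.
Total: 1 + 2 = 3.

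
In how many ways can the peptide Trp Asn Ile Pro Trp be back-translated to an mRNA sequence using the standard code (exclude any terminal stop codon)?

Trp: 1 codon.
Asn: 2 codons.
Ile: 3 codons.
Pro: 4 codons.
Trp: 1 codon.
1 × 2 × 3 × 4 × 1 = 24.

24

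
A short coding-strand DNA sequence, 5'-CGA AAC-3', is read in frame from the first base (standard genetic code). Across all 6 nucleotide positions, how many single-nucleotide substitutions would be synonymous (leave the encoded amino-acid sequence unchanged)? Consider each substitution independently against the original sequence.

Codon 1 (CGA, Arg): 4 synonymous substitutions.
Codon 2 (AAC, Asn): 1 synonymous substitution.
Total: 4 + 1 = 5.

5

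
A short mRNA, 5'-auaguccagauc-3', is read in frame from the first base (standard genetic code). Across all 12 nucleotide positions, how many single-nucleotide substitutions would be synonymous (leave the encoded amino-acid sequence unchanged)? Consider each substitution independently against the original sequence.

8

Codon 1 (AUA, Ile): 2 synonymous substitutions.
Codon 2 (GUC, Val): 3 synonymous substitutions.
Codon 3 (CAG, Gln): 1 synonymous substitution.
Codon 4 (AUC, Ile): 2 synonymous substitutions.
Total: 2 + 3 + 1 + 2 = 8.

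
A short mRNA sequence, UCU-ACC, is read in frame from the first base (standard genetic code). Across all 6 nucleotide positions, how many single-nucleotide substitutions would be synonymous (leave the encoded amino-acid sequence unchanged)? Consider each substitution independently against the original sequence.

Codon 1 (UCU, Ser): 3 synonymous substitutions.
Codon 2 (ACC, Thr): 3 synonymous substitutions.
Total: 3 + 3 = 6.

6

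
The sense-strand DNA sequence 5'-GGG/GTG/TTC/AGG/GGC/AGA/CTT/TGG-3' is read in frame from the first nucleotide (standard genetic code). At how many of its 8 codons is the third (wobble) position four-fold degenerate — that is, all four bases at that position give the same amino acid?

4

Codon 1 GGG (Gly): third position 4-fold.
Codon 2 GTG (Val): third position 4-fold.
Codon 3 TTC (Phe): third position 2-fold.
Codon 4 AGG (Arg): third position 2-fold.
Codon 5 GGC (Gly): third position 4-fold.
Codon 6 AGA (Arg): third position 2-fold.
Codon 7 CTT (Leu): third position 4-fold.
Codon 8 TGG (Trp): third position 1-fold.
Four-fold degenerate third positions: 4.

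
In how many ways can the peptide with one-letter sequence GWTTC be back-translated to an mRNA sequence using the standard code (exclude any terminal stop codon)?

128

Gly: 4 codons.
Trp: 1 codon.
Thr: 4 codons.
Thr: 4 codons.
Cys: 2 codons.
4 × 1 × 4 × 4 × 2 = 128.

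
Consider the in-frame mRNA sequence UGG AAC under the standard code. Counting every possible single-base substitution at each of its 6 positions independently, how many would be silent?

1

Codon 1 (UGG, Trp): 0 synonymous substitutions.
Codon 2 (AAC, Asn): 1 synonymous substitution.
Total: 0 + 1 = 1.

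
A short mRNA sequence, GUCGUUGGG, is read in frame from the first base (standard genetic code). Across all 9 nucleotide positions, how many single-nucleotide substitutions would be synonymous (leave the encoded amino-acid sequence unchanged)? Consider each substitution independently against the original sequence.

Codon 1 (GUC, Val): 3 synonymous substitutions.
Codon 2 (GUU, Val): 3 synonymous substitutions.
Codon 3 (GGG, Gly): 3 synonymous substitutions.
Total: 3 + 3 + 3 = 9.

9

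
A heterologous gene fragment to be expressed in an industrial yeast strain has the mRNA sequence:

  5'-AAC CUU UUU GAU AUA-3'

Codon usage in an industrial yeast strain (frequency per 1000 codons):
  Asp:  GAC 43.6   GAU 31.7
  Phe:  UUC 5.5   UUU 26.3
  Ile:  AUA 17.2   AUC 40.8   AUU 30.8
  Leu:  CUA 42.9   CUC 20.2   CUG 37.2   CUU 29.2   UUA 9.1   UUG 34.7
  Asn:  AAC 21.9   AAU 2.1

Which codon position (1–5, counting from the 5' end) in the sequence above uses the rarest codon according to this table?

Codon 1 AAC (Asn): 21.9 per 1000.
Codon 2 CUU (Leu): 29.2 per 1000.
Codon 3 UUU (Phe): 26.3 per 1000.
Codon 4 GAU (Asp): 31.7 per 1000.
Codon 5 AUA (Ile): 17.2 per 1000.
Lowest frequency is 17.2 at codon 5.

5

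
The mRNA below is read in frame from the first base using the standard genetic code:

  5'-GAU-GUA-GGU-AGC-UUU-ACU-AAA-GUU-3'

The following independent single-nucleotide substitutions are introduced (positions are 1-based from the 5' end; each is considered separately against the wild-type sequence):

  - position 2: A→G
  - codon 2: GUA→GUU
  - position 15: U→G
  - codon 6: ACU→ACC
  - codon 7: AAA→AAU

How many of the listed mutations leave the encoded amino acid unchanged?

2

Codon 1: GAU (Asp) → GGU (Gly) — missense.
Codon 2: GUA (Val) → GUU (Val) — synonymous.
Codon 5: UUU (Phe) → UUG (Leu) — missense.
Codon 6: ACU (Thr) → ACC (Thr) — synonymous.
Codon 7: AAA (Lys) → AAU (Asn) — missense.
Synonymous: 2 of 5.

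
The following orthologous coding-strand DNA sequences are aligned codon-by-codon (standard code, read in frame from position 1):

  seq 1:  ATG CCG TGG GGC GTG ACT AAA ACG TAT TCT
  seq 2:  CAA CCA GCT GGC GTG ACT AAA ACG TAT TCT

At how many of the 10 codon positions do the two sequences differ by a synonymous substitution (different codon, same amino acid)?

Codon 1: ATG Met / CAA Gln — nonsynonymous.
Codon 2: CCG Pro / CCA Pro — synonymous.
Codon 3: TGG Trp / GCT Ala — nonsynonymous.
Codon 4: GGC Gly / GGC Gly — identical.
Codon 5: GTG Val / GTG Val — identical.
Codon 6: ACT Thr / ACT Thr — identical.
Codon 7: AAA Lys / AAA Lys — identical.
Codon 8: ACG Thr / ACG Thr — identical.
Codon 9: TAT Tyr / TAT Tyr — identical.
Codon 10: TCT Ser / TCT Ser — identical.
Synonymous differences: 1.

1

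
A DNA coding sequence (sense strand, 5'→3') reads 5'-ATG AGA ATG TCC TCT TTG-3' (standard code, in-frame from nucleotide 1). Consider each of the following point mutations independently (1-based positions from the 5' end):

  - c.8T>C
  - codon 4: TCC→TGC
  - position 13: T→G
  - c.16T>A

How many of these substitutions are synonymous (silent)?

0

Codon 3: ATG (Met) → ACG (Thr) — missense.
Codon 4: TCC (Ser) → TGC (Cys) — missense.
Codon 5: TCT (Ser) → GCT (Ala) — missense.
Codon 6: TTG (Leu) → ATG (Met) — missense.
Synonymous: 0 of 4.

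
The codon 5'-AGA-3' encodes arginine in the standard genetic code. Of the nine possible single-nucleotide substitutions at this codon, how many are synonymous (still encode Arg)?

Position 1: CGA → 1 synonymous.
Position 2: none → 0 synonymous.
Position 3: AGG → 1 synonymous.
Total: 1 + 0 + 1 = 2.

2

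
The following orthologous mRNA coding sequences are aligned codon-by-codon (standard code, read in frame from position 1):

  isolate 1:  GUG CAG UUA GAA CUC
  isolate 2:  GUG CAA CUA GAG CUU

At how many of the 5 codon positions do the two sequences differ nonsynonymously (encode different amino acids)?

0

Codon 1: GUG Val / GUG Val — identical.
Codon 2: CAG Gln / CAA Gln — synonymous.
Codon 3: UUA Leu / CUA Leu — synonymous.
Codon 4: GAA Glu / GAG Glu — synonymous.
Codon 5: CUC Leu / CUU Leu — synonymous.
Nonsynonymous differences: 0.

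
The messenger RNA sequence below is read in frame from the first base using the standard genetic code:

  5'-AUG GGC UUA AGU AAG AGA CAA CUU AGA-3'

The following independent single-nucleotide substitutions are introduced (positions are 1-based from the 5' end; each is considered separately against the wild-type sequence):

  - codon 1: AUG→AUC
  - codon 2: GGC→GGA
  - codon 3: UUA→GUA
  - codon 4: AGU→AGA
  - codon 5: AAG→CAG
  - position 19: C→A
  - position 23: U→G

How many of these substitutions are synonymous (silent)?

1

Codon 1: AUG (Met) → AUC (Ile) — missense.
Codon 2: GGC (Gly) → GGA (Gly) — synonymous.
Codon 3: UUA (Leu) → GUA (Val) — missense.
Codon 4: AGU (Ser) → AGA (Arg) — missense.
Codon 5: AAG (Lys) → CAG (Gln) — missense.
Codon 7: CAA (Gln) → AAA (Lys) — missense.
Codon 8: CUU (Leu) → CGU (Arg) — missense.
Synonymous: 1 of 7.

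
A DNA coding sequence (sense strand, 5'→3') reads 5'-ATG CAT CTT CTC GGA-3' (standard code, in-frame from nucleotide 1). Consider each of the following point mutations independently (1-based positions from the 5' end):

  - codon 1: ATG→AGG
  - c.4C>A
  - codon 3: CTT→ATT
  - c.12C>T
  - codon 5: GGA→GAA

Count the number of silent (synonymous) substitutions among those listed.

1

Codon 1: ATG (Met) → AGG (Arg) — missense.
Codon 2: CAT (His) → AAT (Asn) — missense.
Codon 3: CTT (Leu) → ATT (Ile) — missense.
Codon 4: CTC (Leu) → CTT (Leu) — synonymous.
Codon 5: GGA (Gly) → GAA (Glu) — missense.
Synonymous: 1 of 5.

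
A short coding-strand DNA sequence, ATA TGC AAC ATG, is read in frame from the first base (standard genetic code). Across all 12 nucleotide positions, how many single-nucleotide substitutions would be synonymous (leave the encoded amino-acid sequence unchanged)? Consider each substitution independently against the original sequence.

4

Codon 1 (ATA, Ile): 2 synonymous substitutions.
Codon 2 (TGC, Cys): 1 synonymous substitution.
Codon 3 (AAC, Asn): 1 synonymous substitution.
Codon 4 (ATG, Met): 0 synonymous substitutions.
Total: 2 + 1 + 1 + 0 = 4.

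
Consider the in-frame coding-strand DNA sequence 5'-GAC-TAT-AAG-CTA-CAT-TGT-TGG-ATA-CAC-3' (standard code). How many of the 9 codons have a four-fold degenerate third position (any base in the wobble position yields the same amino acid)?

Codon 1 GAC (Asp): third position 2-fold.
Codon 2 TAT (Tyr): third position 2-fold.
Codon 3 AAG (Lys): third position 2-fold.
Codon 4 CTA (Leu): third position 4-fold.
Codon 5 CAT (His): third position 2-fold.
Codon 6 TGT (Cys): third position 2-fold.
Codon 7 TGG (Trp): third position 1-fold.
Codon 8 ATA (Ile): third position 3-fold.
Codon 9 CAC (His): third position 2-fold.
Four-fold degenerate third positions: 1.

1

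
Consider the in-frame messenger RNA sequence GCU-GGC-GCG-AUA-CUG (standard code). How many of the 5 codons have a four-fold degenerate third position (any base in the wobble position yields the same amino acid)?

4

Codon 1 GCU (Ala): third position 4-fold.
Codon 2 GGC (Gly): third position 4-fold.
Codon 3 GCG (Ala): third position 4-fold.
Codon 4 AUA (Ile): third position 3-fold.
Codon 5 CUG (Leu): third position 4-fold.
Four-fold degenerate third positions: 4.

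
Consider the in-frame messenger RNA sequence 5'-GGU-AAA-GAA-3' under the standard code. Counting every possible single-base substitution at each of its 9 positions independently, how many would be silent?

Codon 1 (GGU, Gly): 3 synonymous substitutions.
Codon 2 (AAA, Lys): 1 synonymous substitution.
Codon 3 (GAA, Glu): 1 synonymous substitution.
Total: 3 + 1 + 1 = 5.

5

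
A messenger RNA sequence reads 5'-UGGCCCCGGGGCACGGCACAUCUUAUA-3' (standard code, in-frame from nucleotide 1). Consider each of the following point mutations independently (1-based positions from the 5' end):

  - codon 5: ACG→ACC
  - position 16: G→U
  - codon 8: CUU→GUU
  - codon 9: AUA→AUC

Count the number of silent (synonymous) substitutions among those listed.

Codon 5: ACG (Thr) → ACC (Thr) — synonymous.
Codon 6: GCA (Ala) → UCA (Ser) — missense.
Codon 8: CUU (Leu) → GUU (Val) — missense.
Codon 9: AUA (Ile) → AUC (Ile) — synonymous.
Synonymous: 2 of 4.

2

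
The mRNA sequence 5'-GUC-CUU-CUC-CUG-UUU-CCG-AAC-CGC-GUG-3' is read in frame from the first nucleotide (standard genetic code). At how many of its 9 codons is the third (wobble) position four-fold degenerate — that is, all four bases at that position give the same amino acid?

Codon 1 GUC (Val): third position 4-fold.
Codon 2 CUU (Leu): third position 4-fold.
Codon 3 CUC (Leu): third position 4-fold.
Codon 4 CUG (Leu): third position 4-fold.
Codon 5 UUU (Phe): third position 2-fold.
Codon 6 CCG (Pro): third position 4-fold.
Codon 7 AAC (Asn): third position 2-fold.
Codon 8 CGC (Arg): third position 4-fold.
Codon 9 GUG (Val): third position 4-fold.
Four-fold degenerate third positions: 7.

7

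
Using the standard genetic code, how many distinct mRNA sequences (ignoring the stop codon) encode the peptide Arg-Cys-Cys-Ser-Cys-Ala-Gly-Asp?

Arg: 6 codons.
Cys: 2 codons.
Cys: 2 codons.
Ser: 6 codons.
Cys: 2 codons.
Ala: 4 codons.
Gly: 4 codons.
Asp: 2 codons.
6 × 2 × 2 × 6 × 2 × 4 × 4 × 2 = 9216.

9216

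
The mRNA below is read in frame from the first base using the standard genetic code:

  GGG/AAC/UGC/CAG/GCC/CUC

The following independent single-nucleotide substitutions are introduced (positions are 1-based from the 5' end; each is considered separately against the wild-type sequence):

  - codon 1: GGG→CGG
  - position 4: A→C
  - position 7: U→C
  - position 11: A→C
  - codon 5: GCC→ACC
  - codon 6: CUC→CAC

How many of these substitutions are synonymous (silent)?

0

Codon 1: GGG (Gly) → CGG (Arg) — missense.
Codon 2: AAC (Asn) → CAC (His) — missense.
Codon 3: UGC (Cys) → CGC (Arg) — missense.
Codon 4: CAG (Gln) → CCG (Pro) — missense.
Codon 5: GCC (Ala) → ACC (Thr) — missense.
Codon 6: CUC (Leu) → CAC (His) — missense.
Synonymous: 0 of 6.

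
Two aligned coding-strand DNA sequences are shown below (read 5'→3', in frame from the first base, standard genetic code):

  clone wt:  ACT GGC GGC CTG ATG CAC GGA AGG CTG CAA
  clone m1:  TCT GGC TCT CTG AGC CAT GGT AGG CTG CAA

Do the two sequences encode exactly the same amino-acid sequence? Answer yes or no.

Codon 1: ACT Thr / TCT Ser — nonsynonymous.
Codon 2: GGC Gly / GGC Gly — identical.
Codon 3: GGC Gly / TCT Ser — nonsynonymous.
Codon 4: CTG Leu / CTG Leu — identical.
Codon 5: ATG Met / AGC Ser — nonsynonymous.
Codon 6: CAC His / CAT His — synonymous.
Codon 7: GGA Gly / GGT Gly — synonymous.
Codon 8: AGG Arg / AGG Arg — identical.
Codon 9: CTG Leu / CTG Leu — identical.
Codon 10: CAA Gln / CAA Gln — identical.
Nonsynonymous differences: 3 → different protein.

no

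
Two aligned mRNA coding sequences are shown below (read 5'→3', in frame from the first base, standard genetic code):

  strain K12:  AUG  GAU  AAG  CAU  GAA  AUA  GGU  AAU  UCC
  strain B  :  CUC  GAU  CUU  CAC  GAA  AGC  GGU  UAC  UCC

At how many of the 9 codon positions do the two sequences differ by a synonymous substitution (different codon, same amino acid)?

Codon 1: AUG Met / CUC Leu — nonsynonymous.
Codon 2: GAU Asp / GAU Asp — identical.
Codon 3: AAG Lys / CUU Leu — nonsynonymous.
Codon 4: CAU His / CAC His — synonymous.
Codon 5: GAA Glu / GAA Glu — identical.
Codon 6: AUA Ile / AGC Ser — nonsynonymous.
Codon 7: GGU Gly / GGU Gly — identical.
Codon 8: AAU Asn / UAC Tyr — nonsynonymous.
Codon 9: UCC Ser / UCC Ser — identical.
Synonymous differences: 1.

1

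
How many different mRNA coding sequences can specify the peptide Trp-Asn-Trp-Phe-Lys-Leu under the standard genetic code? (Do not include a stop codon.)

48

Trp: 1 codon.
Asn: 2 codons.
Trp: 1 codon.
Phe: 2 codons.
Lys: 2 codons.
Leu: 6 codons.
1 × 2 × 1 × 2 × 2 × 6 = 48.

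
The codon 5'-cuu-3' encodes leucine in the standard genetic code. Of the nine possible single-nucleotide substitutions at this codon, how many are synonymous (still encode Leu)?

Position 1: none → 0 synonymous.
Position 2: none → 0 synonymous.
Position 3: CUC, CUA, CUG → 3 synonymous.
Total: 0 + 0 + 3 = 3.

3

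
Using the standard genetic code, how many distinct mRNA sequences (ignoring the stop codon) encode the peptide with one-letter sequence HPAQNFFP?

His: 2 codons.
Pro: 4 codons.
Ala: 4 codons.
Gln: 2 codons.
Asn: 2 codons.
Phe: 2 codons.
Phe: 2 codons.
Pro: 4 codons.
2 × 4 × 4 × 2 × 2 × 2 × 2 × 4 = 2048.

2048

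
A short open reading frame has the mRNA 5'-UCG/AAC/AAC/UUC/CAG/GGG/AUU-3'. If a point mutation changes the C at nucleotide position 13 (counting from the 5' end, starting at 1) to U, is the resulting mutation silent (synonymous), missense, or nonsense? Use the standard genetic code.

nonsense

Position 13 falls in codon 5: CAG → Gln.
After the substitution the codon is UAG → Stop.
The new codon is a stop codon, so this is a nonsense mutation.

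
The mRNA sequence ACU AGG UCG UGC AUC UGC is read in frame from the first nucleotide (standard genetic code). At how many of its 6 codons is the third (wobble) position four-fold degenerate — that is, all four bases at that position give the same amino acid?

2

Codon 1 ACU (Thr): third position 4-fold.
Codon 2 AGG (Arg): third position 2-fold.
Codon 3 UCG (Ser): third position 4-fold.
Codon 4 UGC (Cys): third position 2-fold.
Codon 5 AUC (Ile): third position 3-fold.
Codon 6 UGC (Cys): third position 2-fold.
Four-fold degenerate third positions: 2.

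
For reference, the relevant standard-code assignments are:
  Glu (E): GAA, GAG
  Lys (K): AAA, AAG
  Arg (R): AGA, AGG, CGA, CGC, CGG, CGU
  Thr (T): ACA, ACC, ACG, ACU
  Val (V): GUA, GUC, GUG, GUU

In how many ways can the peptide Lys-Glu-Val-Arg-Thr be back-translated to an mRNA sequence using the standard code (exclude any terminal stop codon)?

384

Lys: 2 codons.
Glu: 2 codons.
Val: 4 codons.
Arg: 6 codons.
Thr: 4 codons.
2 × 2 × 4 × 6 × 4 = 384.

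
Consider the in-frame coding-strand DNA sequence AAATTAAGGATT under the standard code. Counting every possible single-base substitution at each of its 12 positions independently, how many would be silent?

7

Codon 1 (AAA, Lys): 1 synonymous substitution.
Codon 2 (TTA, Leu): 2 synonymous substitutions.
Codon 3 (AGG, Arg): 2 synonymous substitutions.
Codon 4 (ATT, Ile): 2 synonymous substitutions.
Total: 1 + 2 + 2 + 2 = 7.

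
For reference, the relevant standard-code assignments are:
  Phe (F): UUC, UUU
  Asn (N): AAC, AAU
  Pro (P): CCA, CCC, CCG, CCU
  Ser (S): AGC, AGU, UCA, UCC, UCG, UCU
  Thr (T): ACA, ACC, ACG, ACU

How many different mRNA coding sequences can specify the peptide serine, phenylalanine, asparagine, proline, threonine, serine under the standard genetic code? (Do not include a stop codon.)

2304

Ser: 6 codons.
Phe: 2 codons.
Asn: 2 codons.
Pro: 4 codons.
Thr: 4 codons.
Ser: 6 codons.
6 × 2 × 2 × 4 × 4 × 6 = 2304.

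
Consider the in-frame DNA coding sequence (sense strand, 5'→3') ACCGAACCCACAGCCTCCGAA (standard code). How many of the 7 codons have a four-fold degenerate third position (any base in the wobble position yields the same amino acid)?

5

Codon 1 ACC (Thr): third position 4-fold.
Codon 2 GAA (Glu): third position 2-fold.
Codon 3 CCC (Pro): third position 4-fold.
Codon 4 ACA (Thr): third position 4-fold.
Codon 5 GCC (Ala): third position 4-fold.
Codon 6 TCC (Ser): third position 4-fold.
Codon 7 GAA (Glu): third position 2-fold.
Four-fold degenerate third positions: 5.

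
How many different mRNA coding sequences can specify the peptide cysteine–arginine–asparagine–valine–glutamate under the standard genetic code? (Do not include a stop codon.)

192

Cys: 2 codons.
Arg: 6 codons.
Asn: 2 codons.
Val: 4 codons.
Glu: 2 codons.
2 × 6 × 2 × 4 × 2 = 192.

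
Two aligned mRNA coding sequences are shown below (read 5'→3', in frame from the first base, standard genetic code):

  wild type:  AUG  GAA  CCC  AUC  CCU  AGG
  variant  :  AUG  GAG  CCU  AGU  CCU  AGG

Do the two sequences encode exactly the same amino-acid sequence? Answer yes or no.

Codon 1: AUG Met / AUG Met — identical.
Codon 2: GAA Glu / GAG Glu — synonymous.
Codon 3: CCC Pro / CCU Pro — synonymous.
Codon 4: AUC Ile / AGU Ser — nonsynonymous.
Codon 5: CCU Pro / CCU Pro — identical.
Codon 6: AGG Arg / AGG Arg — identical.
Nonsynonymous differences: 1 → different protein.

no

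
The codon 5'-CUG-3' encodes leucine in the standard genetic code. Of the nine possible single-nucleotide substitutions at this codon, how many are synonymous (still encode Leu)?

4

Position 1: UUG → 1 synonymous.
Position 2: none → 0 synonymous.
Position 3: CUU, CUC, CUA → 3 synonymous.
Total: 1 + 0 + 3 = 4.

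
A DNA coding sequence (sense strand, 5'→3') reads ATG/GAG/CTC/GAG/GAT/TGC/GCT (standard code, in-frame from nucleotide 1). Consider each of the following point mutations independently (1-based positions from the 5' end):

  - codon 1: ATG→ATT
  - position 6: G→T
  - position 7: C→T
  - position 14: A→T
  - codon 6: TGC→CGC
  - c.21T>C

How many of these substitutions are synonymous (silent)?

1

Codon 1: ATG (Met) → ATT (Ile) — missense.
Codon 2: GAG (Glu) → GAT (Asp) — missense.
Codon 3: CTC (Leu) → TTC (Phe) — missense.
Codon 5: GAT (Asp) → GTT (Val) — missense.
Codon 6: TGC (Cys) → CGC (Arg) — missense.
Codon 7: GCT (Ala) → GCC (Ala) — synonymous.
Synonymous: 1 of 6.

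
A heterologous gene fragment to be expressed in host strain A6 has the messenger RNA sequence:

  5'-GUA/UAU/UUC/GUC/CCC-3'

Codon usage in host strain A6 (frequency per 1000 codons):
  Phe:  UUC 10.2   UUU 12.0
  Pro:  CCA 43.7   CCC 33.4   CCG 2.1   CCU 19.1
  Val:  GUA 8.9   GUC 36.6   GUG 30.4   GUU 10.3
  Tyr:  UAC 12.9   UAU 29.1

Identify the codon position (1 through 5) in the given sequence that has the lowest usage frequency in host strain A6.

1

Codon 1 GUA (Val): 8.9 per 1000.
Codon 2 UAU (Tyr): 29.1 per 1000.
Codon 3 UUC (Phe): 10.2 per 1000.
Codon 4 GUC (Val): 36.6 per 1000.
Codon 5 CCC (Pro): 33.4 per 1000.
Lowest frequency is 8.9 at codon 1.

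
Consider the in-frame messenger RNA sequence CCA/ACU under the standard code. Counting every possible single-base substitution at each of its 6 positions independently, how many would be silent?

Codon 1 (CCA, Pro): 3 synonymous substitutions.
Codon 2 (ACU, Thr): 3 synonymous substitutions.
Total: 3 + 3 = 6.

6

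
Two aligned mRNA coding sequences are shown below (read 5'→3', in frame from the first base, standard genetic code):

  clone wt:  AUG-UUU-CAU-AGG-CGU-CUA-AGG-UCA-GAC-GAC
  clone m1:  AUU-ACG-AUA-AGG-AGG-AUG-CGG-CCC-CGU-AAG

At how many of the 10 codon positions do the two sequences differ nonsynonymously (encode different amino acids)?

7

Codon 1: AUG Met / AUU Ile — nonsynonymous.
Codon 2: UUU Phe / ACG Thr — nonsynonymous.
Codon 3: CAU His / AUA Ile — nonsynonymous.
Codon 4: AGG Arg / AGG Arg — identical.
Codon 5: CGU Arg / AGG Arg — synonymous.
Codon 6: CUA Leu / AUG Met — nonsynonymous.
Codon 7: AGG Arg / CGG Arg — synonymous.
Codon 8: UCA Ser / CCC Pro — nonsynonymous.
Codon 9: GAC Asp / CGU Arg — nonsynonymous.
Codon 10: GAC Asp / AAG Lys — nonsynonymous.
Nonsynonymous differences: 7.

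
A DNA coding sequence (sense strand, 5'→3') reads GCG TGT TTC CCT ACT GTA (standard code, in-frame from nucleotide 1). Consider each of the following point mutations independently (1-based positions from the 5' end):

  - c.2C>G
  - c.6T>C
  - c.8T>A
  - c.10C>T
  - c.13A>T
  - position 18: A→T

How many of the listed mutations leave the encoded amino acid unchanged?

2

Codon 1: GCG (Ala) → GGG (Gly) — missense.
Codon 2: TGT (Cys) → TGC (Cys) — synonymous.
Codon 3: TTC (Phe) → TAC (Tyr) — missense.
Codon 4: CCT (Pro) → TCT (Ser) — missense.
Codon 5: ACT (Thr) → TCT (Ser) — missense.
Codon 6: GTA (Val) → GTT (Val) — synonymous.
Synonymous: 2 of 6.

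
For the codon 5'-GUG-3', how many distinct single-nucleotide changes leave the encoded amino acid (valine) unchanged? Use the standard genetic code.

Position 1: none → 0 synonymous.
Position 2: none → 0 synonymous.
Position 3: GUU, GUC, GUA → 3 synonymous.
Total: 0 + 0 + 3 = 3.

3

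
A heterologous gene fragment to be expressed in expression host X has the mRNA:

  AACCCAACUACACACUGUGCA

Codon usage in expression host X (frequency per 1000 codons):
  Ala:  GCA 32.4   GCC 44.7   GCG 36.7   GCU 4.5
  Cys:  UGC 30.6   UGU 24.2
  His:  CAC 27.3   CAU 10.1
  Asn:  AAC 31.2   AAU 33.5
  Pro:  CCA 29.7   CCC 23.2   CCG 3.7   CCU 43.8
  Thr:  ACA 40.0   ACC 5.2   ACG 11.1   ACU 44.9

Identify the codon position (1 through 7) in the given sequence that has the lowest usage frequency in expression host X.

Codon 1 AAC (Asn): 31.2 per 1000.
Codon 2 CCA (Pro): 29.7 per 1000.
Codon 3 ACU (Thr): 44.9 per 1000.
Codon 4 ACA (Thr): 40.0 per 1000.
Codon 5 CAC (His): 27.3 per 1000.
Codon 6 UGU (Cys): 24.2 per 1000.
Codon 7 GCA (Ala): 32.4 per 1000.
Lowest frequency is 24.2 at codon 6.

6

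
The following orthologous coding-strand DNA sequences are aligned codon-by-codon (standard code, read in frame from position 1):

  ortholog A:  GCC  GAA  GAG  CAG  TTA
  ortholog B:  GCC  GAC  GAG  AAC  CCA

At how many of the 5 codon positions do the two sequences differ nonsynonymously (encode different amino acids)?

Codon 1: GCC Ala / GCC Ala — identical.
Codon 2: GAA Glu / GAC Asp — nonsynonymous.
Codon 3: GAG Glu / GAG Glu — identical.
Codon 4: CAG Gln / AAC Asn — nonsynonymous.
Codon 5: TTA Leu / CCA Pro — nonsynonymous.
Nonsynonymous differences: 3.

3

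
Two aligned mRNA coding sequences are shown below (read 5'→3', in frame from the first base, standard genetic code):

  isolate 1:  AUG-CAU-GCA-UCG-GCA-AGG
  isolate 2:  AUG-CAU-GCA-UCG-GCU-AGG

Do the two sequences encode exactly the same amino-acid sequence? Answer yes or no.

Codon 1: AUG Met / AUG Met — identical.
Codon 2: CAU His / CAU His — identical.
Codon 3: GCA Ala / GCA Ala — identical.
Codon 4: UCG Ser / UCG Ser — identical.
Codon 5: GCA Ala / GCU Ala — synonymous.
Codon 6: AGG Arg / AGG Arg — identical.
Nonsynonymous differences: 0 → same protein.

yes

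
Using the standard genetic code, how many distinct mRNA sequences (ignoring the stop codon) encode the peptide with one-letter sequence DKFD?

Asp: 2 codons.
Lys: 2 codons.
Phe: 2 codons.
Asp: 2 codons.
2 × 2 × 2 × 2 = 16.

16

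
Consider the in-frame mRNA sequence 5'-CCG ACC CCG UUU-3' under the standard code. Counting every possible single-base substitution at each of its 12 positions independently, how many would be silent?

10

Codon 1 (CCG, Pro): 3 synonymous substitutions.
Codon 2 (ACC, Thr): 3 synonymous substitutions.
Codon 3 (CCG, Pro): 3 synonymous substitutions.
Codon 4 (UUU, Phe): 1 synonymous substitution.
Total: 3 + 3 + 3 + 1 = 10.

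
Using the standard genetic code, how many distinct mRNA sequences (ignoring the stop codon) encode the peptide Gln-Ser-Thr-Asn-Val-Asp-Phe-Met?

1536

Gln: 2 codons.
Ser: 6 codons.
Thr: 4 codons.
Asn: 2 codons.
Val: 4 codons.
Asp: 2 codons.
Phe: 2 codons.
Met: 1 codon.
2 × 6 × 4 × 2 × 4 × 2 × 2 × 1 = 1536.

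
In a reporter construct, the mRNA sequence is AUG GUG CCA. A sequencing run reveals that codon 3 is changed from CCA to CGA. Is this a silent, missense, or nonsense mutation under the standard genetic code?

missense

Position 8 falls in codon 3: CCA → Pro.
After the substitution the codon is CGA → Arg.
Pro ≠ Arg, so this is a missense mutation.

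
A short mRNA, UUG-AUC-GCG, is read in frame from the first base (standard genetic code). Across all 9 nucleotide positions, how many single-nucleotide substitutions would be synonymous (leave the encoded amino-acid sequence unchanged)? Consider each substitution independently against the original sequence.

7

Codon 1 (UUG, Leu): 2 synonymous substitutions.
Codon 2 (AUC, Ile): 2 synonymous substitutions.
Codon 3 (GCG, Ala): 3 synonymous substitutions.
Total: 2 + 2 + 3 = 7.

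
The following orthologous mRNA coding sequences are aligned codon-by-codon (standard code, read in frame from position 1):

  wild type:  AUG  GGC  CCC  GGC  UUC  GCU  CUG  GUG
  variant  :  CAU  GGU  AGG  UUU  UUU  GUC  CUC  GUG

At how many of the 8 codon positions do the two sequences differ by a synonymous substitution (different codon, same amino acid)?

Codon 1: AUG Met / CAU His — nonsynonymous.
Codon 2: GGC Gly / GGU Gly — synonymous.
Codon 3: CCC Pro / AGG Arg — nonsynonymous.
Codon 4: GGC Gly / UUU Phe — nonsynonymous.
Codon 5: UUC Phe / UUU Phe — synonymous.
Codon 6: GCU Ala / GUC Val — nonsynonymous.
Codon 7: CUG Leu / CUC Leu — synonymous.
Codon 8: GUG Val / GUG Val — identical.
Synonymous differences: 3.

3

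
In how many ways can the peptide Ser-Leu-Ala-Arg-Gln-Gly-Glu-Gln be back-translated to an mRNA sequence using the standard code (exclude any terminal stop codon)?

27648

Ser: 6 codons.
Leu: 6 codons.
Ala: 4 codons.
Arg: 6 codons.
Gln: 2 codons.
Gly: 4 codons.
Glu: 2 codons.
Gln: 2 codons.
6 × 6 × 4 × 6 × 2 × 4 × 2 × 2 = 27648.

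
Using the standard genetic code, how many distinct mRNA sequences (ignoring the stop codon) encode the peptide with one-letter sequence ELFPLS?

Glu: 2 codons.
Leu: 6 codons.
Phe: 2 codons.
Pro: 4 codons.
Leu: 6 codons.
Ser: 6 codons.
2 × 6 × 2 × 4 × 6 × 6 = 3456.

3456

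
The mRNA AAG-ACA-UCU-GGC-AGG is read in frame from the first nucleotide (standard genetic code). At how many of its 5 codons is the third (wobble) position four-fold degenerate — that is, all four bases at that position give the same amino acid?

3

Codon 1 AAG (Lys): third position 2-fold.
Codon 2 ACA (Thr): third position 4-fold.
Codon 3 UCU (Ser): third position 4-fold.
Codon 4 GGC (Gly): third position 4-fold.
Codon 5 AGG (Arg): third position 2-fold.
Four-fold degenerate third positions: 3.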